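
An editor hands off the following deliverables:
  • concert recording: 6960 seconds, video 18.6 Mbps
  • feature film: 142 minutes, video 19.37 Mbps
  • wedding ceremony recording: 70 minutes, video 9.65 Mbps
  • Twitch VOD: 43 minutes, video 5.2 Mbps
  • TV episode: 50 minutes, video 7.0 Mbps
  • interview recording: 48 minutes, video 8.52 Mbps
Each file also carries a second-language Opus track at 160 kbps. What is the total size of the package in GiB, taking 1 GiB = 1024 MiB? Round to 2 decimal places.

Audio: 160 kbps = 0.160 Mbps.
concert recording: 18.760 Mbps × 6960 s = 130569.6 Mb
feature film: 19.530 Mbps × 8520 s = 166395.6 Mb
wedding ceremony recording: 9.810 Mbps × 4200 s = 41202.0 Mb
Twitch VOD: 5.360 Mbps × 2580 s = 13828.8 Mb
TV episode: 7.160 Mbps × 3000 s = 21480.0 Mb
interview recording: 8.680 Mbps × 2880 s = 24998.4 Mb
Total: 398474.4 Mb = 49809.3 MB.
= 46.39 GiB.

46.39 GiB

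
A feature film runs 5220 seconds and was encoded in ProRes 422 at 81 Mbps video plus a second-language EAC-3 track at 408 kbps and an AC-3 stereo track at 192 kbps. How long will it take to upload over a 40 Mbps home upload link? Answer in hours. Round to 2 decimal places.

2.96 hours

Audio total: 408 + 192 = 600 kbps = 0.600 Mbps.
Total bitrate: 81.600 Mbps.
File: 81.600 Mbps × 5220 s = 425952.0 Mb.
At 40 Mbps: 425952.0 / 40 = 10648.8 s ≈ 2.96 hours.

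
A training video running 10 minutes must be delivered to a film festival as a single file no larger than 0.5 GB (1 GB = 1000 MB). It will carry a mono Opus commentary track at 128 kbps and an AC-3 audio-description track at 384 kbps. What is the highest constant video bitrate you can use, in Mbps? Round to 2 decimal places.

Budget: 0.5 GB = 4000.0 Mb.
10 min = 600 s
Total bitrate budget: 4000.0 Mb / 600 s = 6.667 Mbps.
Audio total: 128 + 384 = 512 kbps = 0.512 Mbps.
Video: 6.667 − 0.512 = 6.155 Mbps.

6.15 Mbps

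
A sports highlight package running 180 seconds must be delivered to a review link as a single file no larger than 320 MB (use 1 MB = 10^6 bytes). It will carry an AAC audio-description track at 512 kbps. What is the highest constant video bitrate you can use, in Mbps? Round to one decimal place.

Budget: 320 MB = 2560.0 Mb.
Total bitrate budget: 2560.0 Mb / 180 s = 14.222 Mbps.
Audio: 512 kbps = 0.512 Mbps.
Video: 14.222 − 0.512 = 13.710 Mbps.

13.7 Mbps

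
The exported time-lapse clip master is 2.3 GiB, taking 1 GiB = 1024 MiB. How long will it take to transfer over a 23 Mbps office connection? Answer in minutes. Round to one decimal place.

14.3 minutes

File: 2.3 GiB = 19756.8 Mb.
At 23 Mbps: 19756.8 / 23 = 859.0 s ≈ 14.3 minutes.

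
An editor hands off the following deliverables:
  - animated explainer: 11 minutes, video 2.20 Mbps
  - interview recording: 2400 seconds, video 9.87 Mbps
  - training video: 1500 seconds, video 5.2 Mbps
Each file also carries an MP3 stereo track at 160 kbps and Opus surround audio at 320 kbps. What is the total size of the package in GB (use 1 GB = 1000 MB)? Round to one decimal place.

4.4 GB

Audio total: 160 + 320 = 480 kbps = 0.480 Mbps.
animated explainer: 2.680 Mbps × 660 s = 1768.8 Mb
interview recording: 10.350 Mbps × 2400 s = 24840.0 Mb
training video: 5.680 Mbps × 1500 s = 8520.0 Mb
Total: 35128.8 Mb = 4391.1 MB.
= 4.391 GB.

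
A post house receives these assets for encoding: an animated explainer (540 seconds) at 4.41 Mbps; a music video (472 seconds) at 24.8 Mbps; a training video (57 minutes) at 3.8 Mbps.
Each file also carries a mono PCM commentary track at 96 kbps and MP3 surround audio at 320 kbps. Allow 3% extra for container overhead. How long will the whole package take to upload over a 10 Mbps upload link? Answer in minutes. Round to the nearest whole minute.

Audio total: 96 + 320 = 416 kbps = 0.416 Mbps.
animated explainer: 4.826 Mbps × 540 s × 1.03 = 2684.2 Mb
music video: 25.216 Mbps × 472 s × 1.03 = 12259.0 Mb
training video: 4.216 Mbps × 3420 s × 1.03 = 14851.3 Mb
Total: 29794.5 Mb = 3724.3 MB.
At 10 Mbps: 29794.5 / 10 = 2979 s ≈ 49.7 minutes.

50 minutes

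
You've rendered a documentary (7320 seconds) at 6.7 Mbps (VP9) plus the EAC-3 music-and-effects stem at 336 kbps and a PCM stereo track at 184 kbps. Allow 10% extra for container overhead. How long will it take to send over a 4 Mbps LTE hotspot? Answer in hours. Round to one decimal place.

Audio total: 336 + 184 = 520 kbps = 0.520 Mbps.
Total bitrate: 7.220 Mbps.
File: 7.220 Mbps × 7320 s = 52850.4 Mb.
With 10% container overhead: ×1.10. → 58135.4 Mb.
At 4 Mbps: 58135.4 / 4 = 14533.9 s ≈ 4.04 hours.

4.0 hours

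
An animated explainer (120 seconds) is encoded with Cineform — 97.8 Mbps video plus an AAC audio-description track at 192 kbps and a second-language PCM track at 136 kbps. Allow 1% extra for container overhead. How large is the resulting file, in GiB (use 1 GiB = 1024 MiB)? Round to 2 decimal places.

1.38 GiB

Audio total: 192 + 136 = 328 kbps = 0.328 Mbps.
Total bitrate: 97.8 + 0.328 = 98.128 Mbps.
Stream data: 98.128 Mbps × 120 s = 11775.4 Mb.
With 1% container overhead: ×1.01.
11,893 Mb = 1,486,639,200 bytes ÷ 1,073,741,824 = 1.385 GiB.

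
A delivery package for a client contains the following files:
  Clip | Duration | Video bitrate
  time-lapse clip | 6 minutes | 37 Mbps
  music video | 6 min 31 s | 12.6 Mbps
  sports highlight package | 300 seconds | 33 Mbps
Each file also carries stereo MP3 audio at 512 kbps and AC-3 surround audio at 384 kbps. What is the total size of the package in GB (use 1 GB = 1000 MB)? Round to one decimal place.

Audio total: 512 + 384 = 896 kbps = 0.896 Mbps.
time-lapse clip: 37.896 Mbps × 360 s = 13642.6 Mb
music video: 13.496 Mbps × 391 s = 5276.9 Mb
sports highlight package: 33.896 Mbps × 300 s = 10168.8 Mb
Total: 29088.3 Mb = 3636.0 MB.
= 3.636 GB.

3.6 GB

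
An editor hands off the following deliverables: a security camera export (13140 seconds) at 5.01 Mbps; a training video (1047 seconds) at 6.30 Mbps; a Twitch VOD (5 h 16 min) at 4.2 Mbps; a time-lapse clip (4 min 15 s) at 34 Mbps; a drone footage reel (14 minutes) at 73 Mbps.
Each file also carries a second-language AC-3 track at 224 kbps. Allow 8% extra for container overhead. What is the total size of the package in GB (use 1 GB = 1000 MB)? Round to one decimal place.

Audio: 224 kbps = 0.224 Mbps.
security camera export: 5.234 Mbps × 13140 s × 1.08 = 74276.7 Mb
training video: 6.524 Mbps × 1047 s × 1.08 = 7377.1 Mb
Twitch VOD: 4.424 Mbps × 18960 s × 1.08 = 90589.4 Mb
time-lapse clip: 34.224 Mbps × 255 s × 1.08 = 9425.3 Mb
drone footage reel: 73.224 Mbps × 840 s × 1.08 = 66428.8 Mb
Total: 248097.3 Mb = 31012.2 MB.
= 31.01 GB.

31.0 GB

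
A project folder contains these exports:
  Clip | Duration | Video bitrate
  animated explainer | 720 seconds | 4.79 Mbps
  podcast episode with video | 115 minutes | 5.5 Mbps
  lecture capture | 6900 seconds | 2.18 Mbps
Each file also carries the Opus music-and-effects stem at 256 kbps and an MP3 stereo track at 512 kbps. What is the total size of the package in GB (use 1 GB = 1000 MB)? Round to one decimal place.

8.4 GB

Audio total: 256 + 512 = 768 kbps = 0.768 Mbps.
animated explainer: 5.558 Mbps × 720 s = 4001.8 Mb
podcast episode with video: 6.268 Mbps × 6900 s = 43249.2 Mb
lecture capture: 2.948 Mbps × 6900 s = 20341.2 Mb
Total: 67592.2 Mb = 8449.0 MB.
= 8.449 GB.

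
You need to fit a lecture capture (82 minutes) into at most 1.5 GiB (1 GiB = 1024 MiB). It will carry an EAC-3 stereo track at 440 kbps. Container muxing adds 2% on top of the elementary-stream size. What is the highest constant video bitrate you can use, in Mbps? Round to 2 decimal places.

2.13 Mbps

Budget: 1.5 GiB = 12884.9 Mb.
Stream payload after overhead: 12884.9 / 1.02 = 12632.3 Mb.
82 min = 4920 s
Total bitrate budget: 12632.3 Mb / 4920 s = 2.568 Mbps.
Audio: 440 kbps = 0.440 Mbps.
Video: 2.568 − 0.440 = 2.128 Mbps.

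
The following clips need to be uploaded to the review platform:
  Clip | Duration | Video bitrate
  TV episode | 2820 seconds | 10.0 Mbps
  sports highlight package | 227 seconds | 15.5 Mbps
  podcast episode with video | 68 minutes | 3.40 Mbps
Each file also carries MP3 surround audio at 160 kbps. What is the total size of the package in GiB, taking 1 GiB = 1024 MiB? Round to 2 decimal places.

5.44 GiB

Audio: 160 kbps = 0.160 Mbps.
TV episode: 10.160 Mbps × 2820 s = 28651.2 Mb
sports highlight package: 15.660 Mbps × 227 s = 3554.8 Mb
podcast episode with video: 3.560 Mbps × 4080 s = 14524.8 Mb
Total: 46730.8 Mb = 5841.4 MB.
= 5.440 GiB.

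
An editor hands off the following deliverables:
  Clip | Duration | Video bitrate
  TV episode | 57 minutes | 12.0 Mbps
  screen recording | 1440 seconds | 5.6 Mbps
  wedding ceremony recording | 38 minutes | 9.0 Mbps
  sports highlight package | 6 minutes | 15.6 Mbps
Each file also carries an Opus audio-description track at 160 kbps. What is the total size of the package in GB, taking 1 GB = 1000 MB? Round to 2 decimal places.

Audio: 160 kbps = 0.160 Mbps.
TV episode: 12.160 Mbps × 3420 s = 41587.2 Mb
screen recording: 5.760 Mbps × 1440 s = 8294.4 Mb
wedding ceremony recording: 9.160 Mbps × 2280 s = 20884.8 Mb
sports highlight package: 15.760 Mbps × 360 s = 5673.6 Mb
Total: 76440.0 Mb = 9555.0 MB.
= 9.555 GB.

9.56 GB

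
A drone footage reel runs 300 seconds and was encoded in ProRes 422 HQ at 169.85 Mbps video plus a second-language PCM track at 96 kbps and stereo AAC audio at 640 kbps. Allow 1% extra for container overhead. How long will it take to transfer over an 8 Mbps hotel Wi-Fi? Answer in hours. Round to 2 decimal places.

Audio total: 96 + 640 = 736 kbps = 0.736 Mbps.
Total bitrate: 170.586 Mbps.
File: 170.586 Mbps × 300 s = 51175.8 Mb.
With 1% container overhead: ×1.01. → 51687.6 Mb.
At 8 Mbps: 51687.6 / 8 = 6460.9 s ≈ 1.79 hours.

1.79 hours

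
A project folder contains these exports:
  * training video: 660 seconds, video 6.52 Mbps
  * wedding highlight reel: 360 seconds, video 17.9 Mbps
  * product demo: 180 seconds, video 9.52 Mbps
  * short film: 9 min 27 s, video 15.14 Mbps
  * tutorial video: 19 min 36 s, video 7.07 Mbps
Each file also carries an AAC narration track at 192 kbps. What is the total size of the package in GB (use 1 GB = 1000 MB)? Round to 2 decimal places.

3.74 GB

Audio: 192 kbps = 0.192 Mbps.
training video: 6.712 Mbps × 660 s = 4429.9 Mb
wedding highlight reel: 18.092 Mbps × 360 s = 6513.1 Mb
product demo: 9.712 Mbps × 180 s = 1748.2 Mb
short film: 15.332 Mbps × 567 s = 8693.2 Mb
tutorial video: 7.262 Mbps × 1176 s = 8540.1 Mb
Total: 29924.6 Mb = 3740.6 MB.
= 3.741 GB.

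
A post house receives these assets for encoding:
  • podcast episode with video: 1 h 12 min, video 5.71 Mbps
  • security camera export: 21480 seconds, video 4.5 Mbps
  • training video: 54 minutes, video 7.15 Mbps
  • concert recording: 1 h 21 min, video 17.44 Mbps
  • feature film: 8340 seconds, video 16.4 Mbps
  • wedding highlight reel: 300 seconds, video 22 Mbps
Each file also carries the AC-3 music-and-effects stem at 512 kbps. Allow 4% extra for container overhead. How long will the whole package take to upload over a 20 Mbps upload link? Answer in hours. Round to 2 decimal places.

Audio: 512 kbps = 0.512 Mbps.
podcast episode with video: 6.222 Mbps × 4320 s × 1.04 = 27954.2 Mb
security camera export: 5.012 Mbps × 21480 s × 1.04 = 111964.1 Mb
training video: 7.662 Mbps × 3240 s × 1.04 = 25817.9 Mb
concert recording: 17.952 Mbps × 4860 s × 1.04 = 90736.6 Mb
feature film: 16.912 Mbps × 8340 s × 1.04 = 146687.9 Mb
wedding highlight reel: 22.512 Mbps × 300 s × 1.04 = 7023.7 Mb
Total: 410184.4 Mb = 51273.1 MB.
At 20 Mbps: 410184.4 / 20 = 20509 s ≈ 5.7 hours.

5.70 hours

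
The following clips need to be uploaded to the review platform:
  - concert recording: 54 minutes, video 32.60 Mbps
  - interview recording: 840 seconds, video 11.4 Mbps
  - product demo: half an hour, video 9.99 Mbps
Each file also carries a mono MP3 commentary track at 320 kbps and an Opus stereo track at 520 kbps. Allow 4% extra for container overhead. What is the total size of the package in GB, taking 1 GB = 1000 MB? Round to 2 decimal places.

17.96 GB

Audio total: 320 + 520 = 840 kbps = 0.840 Mbps.
concert recording: 33.440 Mbps × 3240 s × 1.04 = 112679.4 Mb
interview recording: 12.240 Mbps × 840 s × 1.04 = 10692.9 Mb
product demo: 10.830 Mbps × 1800 s × 1.04 = 20273.8 Mb
Total: 143646.0 Mb = 17955.8 MB.
= 17.96 GB.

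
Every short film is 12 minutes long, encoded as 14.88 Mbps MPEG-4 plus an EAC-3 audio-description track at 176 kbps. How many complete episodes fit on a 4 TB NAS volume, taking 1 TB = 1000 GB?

12 min = 720 s
Audio: 176 kbps = 0.176 Mbps.
Total bitrate: 15.056 Mbps.
Per item: 15.056 Mbps × 720 s = 10,840 Mb = 1,355 MB.
Capacity: 4 TB = 32,000,000 Mb; 2951.94 items → 2951 complete.

2951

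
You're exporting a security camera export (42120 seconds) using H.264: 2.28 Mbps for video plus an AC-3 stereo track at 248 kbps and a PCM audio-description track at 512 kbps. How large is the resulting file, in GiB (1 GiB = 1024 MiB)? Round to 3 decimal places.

14.906 GiB

Audio total: 248 + 512 = 760 kbps = 0.760 Mbps.
Total bitrate: 2.28 + 0.760 = 3.040 Mbps.
Stream data: 3.040 Mbps × 42120 s = 128044.8 Mb.
128,045 Mb = 16,005,600,000 bytes ÷ 1,073,741,824 = 14.91 GiB.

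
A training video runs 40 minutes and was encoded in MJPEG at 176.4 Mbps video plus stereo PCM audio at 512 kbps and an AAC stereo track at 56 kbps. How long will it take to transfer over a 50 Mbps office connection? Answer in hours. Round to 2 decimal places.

2.36 hours

40 min = 2400 s
Audio total: 512 + 56 = 568 kbps = 0.568 Mbps.
Total bitrate: 176.968 Mbps.
File: 176.968 Mbps × 2400 s = 424723.2 Mb.
At 50 Mbps: 424723.2 / 50 = 8494.5 s ≈ 2.36 hours.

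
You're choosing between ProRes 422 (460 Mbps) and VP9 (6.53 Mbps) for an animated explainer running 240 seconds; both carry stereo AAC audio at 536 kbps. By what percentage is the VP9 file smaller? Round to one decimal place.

98.5%

Audio: 536 kbps = 0.536 Mbps.
ProRes 422: 460.536 Mbps × 240 s = 110528.6 Mb = 12.867 GiB.
VP9: 7.066 Mbps × 240 s = 1695.8 Mb = 0.197 GiB.
Reduction: (1 − 0.197/12.867) × 100 = 98.47%.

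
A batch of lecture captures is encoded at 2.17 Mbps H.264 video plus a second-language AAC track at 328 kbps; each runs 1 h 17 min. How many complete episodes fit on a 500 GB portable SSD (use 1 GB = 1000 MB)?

346

1 h 17 min = 77 min = 4620 s
Audio: 328 kbps = 0.328 Mbps.
Total bitrate: 2.498 Mbps.
Per item: 2.498 Mbps × 4620 s = 11,541 Mb = 1,443 MB.
Capacity: 500 GB = 4,000,000 Mb; 346.60 items → 346 complete.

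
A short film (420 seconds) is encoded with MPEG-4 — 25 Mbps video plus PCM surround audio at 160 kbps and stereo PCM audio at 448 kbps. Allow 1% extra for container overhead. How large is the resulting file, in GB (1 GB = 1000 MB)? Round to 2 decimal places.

Audio total: 160 + 448 = 608 kbps = 0.608 Mbps.
Total bitrate: 25 + 0.608 = 25.608 Mbps.
Stream data: 25.608 Mbps × 420 s = 10755.4 Mb.
With 1% container overhead: ×1.01.
10,863 Mb ÷ 8 = 1,358 MB → 1.358 GB.

1.36 GB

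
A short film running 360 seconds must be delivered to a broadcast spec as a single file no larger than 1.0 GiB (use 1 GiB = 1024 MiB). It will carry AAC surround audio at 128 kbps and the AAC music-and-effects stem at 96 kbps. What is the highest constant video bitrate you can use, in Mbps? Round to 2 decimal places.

23.64 Mbps

Budget: 1.0 GiB = 8589.9 Mb.
Total bitrate budget: 8589.9 Mb / 360 s = 23.861 Mbps.
Audio total: 128 + 96 = 224 kbps = 0.224 Mbps.
Video: 23.861 − 0.224 = 23.637 Mbps.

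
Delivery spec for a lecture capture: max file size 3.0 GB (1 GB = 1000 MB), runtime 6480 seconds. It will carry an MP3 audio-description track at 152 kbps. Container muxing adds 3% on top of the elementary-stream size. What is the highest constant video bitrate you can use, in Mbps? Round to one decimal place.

Budget: 3.0 GB = 24000.0 Mb.
Stream payload after overhead: 24000.0 / 1.03 = 23301.0 Mb.
Total bitrate budget: 23301.0 Mb / 6480 s = 3.596 Mbps.
Audio: 152 kbps = 0.152 Mbps.
Video: 3.596 − 0.152 = 3.444 Mbps.

3.4 Mbps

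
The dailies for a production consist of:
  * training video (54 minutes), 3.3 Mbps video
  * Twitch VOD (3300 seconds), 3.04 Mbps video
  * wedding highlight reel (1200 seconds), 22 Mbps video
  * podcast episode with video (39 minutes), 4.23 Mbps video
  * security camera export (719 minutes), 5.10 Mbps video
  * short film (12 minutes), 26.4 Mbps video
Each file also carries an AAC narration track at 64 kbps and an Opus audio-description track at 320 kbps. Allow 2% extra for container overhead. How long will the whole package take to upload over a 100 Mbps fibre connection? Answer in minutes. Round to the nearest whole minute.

54 minutes

Audio total: 64 + 320 = 384 kbps = 0.384 Mbps.
training video: 3.684 Mbps × 3240 s × 1.02 = 12174.9 Mb
Twitch VOD: 3.424 Mbps × 3300 s × 1.02 = 11525.2 Mb
wedding highlight reel: 22.384 Mbps × 1200 s × 1.02 = 27398.0 Mb
podcast episode with video: 4.614 Mbps × 2340 s × 1.02 = 11012.7 Mb
security camera export: 5.484 Mbps × 43140 s × 1.02 = 241311.4 Mb
short film: 26.784 Mbps × 720 s × 1.02 = 19670.2 Mb
Total: 323092.3 Mb = 40386.5 MB.
At 100 Mbps: 323092.3 / 100 = 3231 s ≈ 53.8 minutes.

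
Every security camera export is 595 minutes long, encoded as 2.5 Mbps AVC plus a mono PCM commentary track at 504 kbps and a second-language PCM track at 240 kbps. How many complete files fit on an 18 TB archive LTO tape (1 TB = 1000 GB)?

1243

595 min = 35700 s
Audio total: 504 + 240 = 744 kbps = 0.744 Mbps.
Total bitrate: 3.244 Mbps.
Per item: 3.244 Mbps × 35700 s = 115,811 Mb = 14,476 MB.
Capacity: 18 TB = 144,000,000 Mb; 1243.41 items → 1243 complete.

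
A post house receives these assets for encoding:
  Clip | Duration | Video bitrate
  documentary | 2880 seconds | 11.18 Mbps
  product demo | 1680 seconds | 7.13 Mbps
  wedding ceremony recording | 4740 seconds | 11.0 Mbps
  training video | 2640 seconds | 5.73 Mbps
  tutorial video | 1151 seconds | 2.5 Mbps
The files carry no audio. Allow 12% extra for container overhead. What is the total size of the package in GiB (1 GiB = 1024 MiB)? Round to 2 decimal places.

documentary: 11.180 Mbps × 2880 s × 1.12 = 36062.2 Mb
product demo: 7.130 Mbps × 1680 s × 1.12 = 13415.8 Mb
wedding ceremony recording: 11.000 Mbps × 4740 s × 1.12 = 58396.8 Mb
training video: 5.730 Mbps × 2640 s × 1.12 = 16942.5 Mb
tutorial video: 2.500 Mbps × 1151 s × 1.12 = 3222.8 Mb
Total: 128040.1 Mb = 16005.0 MB.
= 14.91 GiB.

14.91 GiB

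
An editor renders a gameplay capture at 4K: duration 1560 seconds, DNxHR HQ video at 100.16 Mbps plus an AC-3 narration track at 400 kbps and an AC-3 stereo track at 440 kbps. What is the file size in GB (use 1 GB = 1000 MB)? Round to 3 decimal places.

Audio total: 400 + 440 = 840 kbps = 0.840 Mbps.
Total bitrate: 100.16 + 0.840 = 101.000 Mbps.
Stream data: 101.000 Mbps × 1560 s = 157560.0 Mb.
157,560 Mb ÷ 8 = 19,695 MB → 19.70 GB.

19.695 GB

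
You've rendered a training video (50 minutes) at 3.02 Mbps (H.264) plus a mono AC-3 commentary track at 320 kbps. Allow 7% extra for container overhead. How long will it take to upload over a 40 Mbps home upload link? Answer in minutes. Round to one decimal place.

4.5 minutes

50 min = 3000 s
Audio: 320 kbps = 0.320 Mbps.
Total bitrate: 3.340 Mbps.
File: 3.340 Mbps × 3000 s = 10020.0 Mb.
With 7% container overhead: ×1.07. → 10721.4 Mb.
At 40 Mbps: 10721.4 / 40 = 268.0 s ≈ 4.47 minutes.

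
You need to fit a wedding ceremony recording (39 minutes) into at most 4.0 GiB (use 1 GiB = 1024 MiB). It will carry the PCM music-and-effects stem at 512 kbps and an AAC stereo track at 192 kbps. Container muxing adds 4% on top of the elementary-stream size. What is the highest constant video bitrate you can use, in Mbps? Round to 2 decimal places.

13.41 Mbps

Budget: 4.0 GiB = 34359.7 Mb.
Stream payload after overhead: 34359.7 / 1.04 = 33038.2 Mb.
39 min = 2340 s
Total bitrate budget: 33038.2 Mb / 2340 s = 14.119 Mbps.
Audio total: 512 + 192 = 704 kbps = 0.704 Mbps.
Video: 14.119 − 0.704 = 13.415 Mbps.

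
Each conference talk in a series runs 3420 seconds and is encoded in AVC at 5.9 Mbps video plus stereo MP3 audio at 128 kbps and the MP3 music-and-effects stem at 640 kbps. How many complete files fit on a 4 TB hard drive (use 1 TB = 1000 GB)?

1403

Audio total: 128 + 640 = 768 kbps = 0.768 Mbps.
Total bitrate: 6.668 Mbps.
Per item: 6.668 Mbps × 3420 s = 22,805 Mb = 2,851 MB.
Capacity: 4 TB = 32,000,000 Mb; 1403.23 items → 1403 complete.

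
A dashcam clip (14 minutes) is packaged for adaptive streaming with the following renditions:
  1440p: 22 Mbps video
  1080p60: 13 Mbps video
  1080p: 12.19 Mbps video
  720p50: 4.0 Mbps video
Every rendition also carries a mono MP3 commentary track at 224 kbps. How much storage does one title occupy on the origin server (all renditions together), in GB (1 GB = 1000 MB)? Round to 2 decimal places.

5.47 GB

14 min = 840 s
Audio: 224 kbps = 0.224 Mbps.
Sum of rendition bitrates: (22+0.224) + (13+0.224) + (12.19+0.224) + (4.0+0.224) = 52.086 Mbps.
× 840 s = 43,752 Mb = 5,469 MB = 5.469 GB.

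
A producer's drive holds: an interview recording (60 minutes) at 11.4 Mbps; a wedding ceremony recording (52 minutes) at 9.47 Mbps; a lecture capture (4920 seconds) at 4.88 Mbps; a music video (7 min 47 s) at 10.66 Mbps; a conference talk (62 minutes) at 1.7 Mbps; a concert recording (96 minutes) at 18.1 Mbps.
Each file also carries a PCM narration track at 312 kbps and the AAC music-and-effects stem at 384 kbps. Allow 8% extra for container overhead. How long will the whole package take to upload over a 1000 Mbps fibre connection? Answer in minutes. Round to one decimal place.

4.1 minutes

Audio total: 312 + 384 = 696 kbps = 0.696 Mbps.
interview recording: 12.096 Mbps × 3600 s × 1.08 = 47029.2 Mb
wedding ceremony recording: 10.166 Mbps × 3120 s × 1.08 = 34255.4 Mb
lecture capture: 5.576 Mbps × 4920 s × 1.08 = 29628.6 Mb
music video: 11.356 Mbps × 467 s × 1.08 = 5727.5 Mb
conference talk: 2.396 Mbps × 3720 s × 1.08 = 9626.2 Mb
concert recording: 18.796 Mbps × 5760 s × 1.08 = 116926.2 Mb
Total: 243193.1 Mb = 30399.1 MB.
At 1000 Mbps: 243193.1 / 1000 = 243 s ≈ 4.05 minutes.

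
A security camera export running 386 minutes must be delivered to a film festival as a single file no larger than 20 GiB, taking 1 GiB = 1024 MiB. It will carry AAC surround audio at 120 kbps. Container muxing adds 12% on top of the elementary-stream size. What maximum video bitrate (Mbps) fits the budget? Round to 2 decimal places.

6.50 Mbps

Budget: 20 GiB = 171798.7 Mb.
Stream payload after overhead: 171798.7 / 1.12 = 153391.7 Mb.
386 min = 23160 s
Total bitrate budget: 153391.7 Mb / 23160 s = 6.623 Mbps.
Audio: 120 kbps = 0.120 Mbps.
Video: 6.623 − 0.120 = 6.503 Mbps.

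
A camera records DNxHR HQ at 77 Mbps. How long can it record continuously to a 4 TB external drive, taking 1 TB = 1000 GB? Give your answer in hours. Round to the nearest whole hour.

Capacity: 4 TB = 32,000,000 Mb.
Recording time: 32,000,000 / 77.000 = 415,584 s ≈ 115 hours.

115 hours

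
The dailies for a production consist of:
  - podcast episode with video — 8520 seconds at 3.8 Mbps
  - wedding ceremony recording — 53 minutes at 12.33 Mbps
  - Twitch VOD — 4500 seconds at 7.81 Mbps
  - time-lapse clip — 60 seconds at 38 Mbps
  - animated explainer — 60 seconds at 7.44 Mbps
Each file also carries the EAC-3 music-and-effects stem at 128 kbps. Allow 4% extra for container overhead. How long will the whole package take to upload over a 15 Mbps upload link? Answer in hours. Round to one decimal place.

2.1 hours

Audio: 128 kbps = 0.128 Mbps.
podcast episode with video: 3.928 Mbps × 8520 s × 1.04 = 34805.2 Mb
wedding ceremony recording: 12.458 Mbps × 3180 s × 1.04 = 41201.1 Mb
Twitch VOD: 7.938 Mbps × 4500 s × 1.04 = 37149.8 Mb
time-lapse clip: 38.128 Mbps × 60 s × 1.04 = 2379.2 Mb
animated explainer: 7.568 Mbps × 60 s × 1.04 = 472.2 Mb
Total: 116007.6 Mb = 14500.9 MB.
At 15 Mbps: 116007.6 / 15 = 7734 s ≈ 2.15 hours.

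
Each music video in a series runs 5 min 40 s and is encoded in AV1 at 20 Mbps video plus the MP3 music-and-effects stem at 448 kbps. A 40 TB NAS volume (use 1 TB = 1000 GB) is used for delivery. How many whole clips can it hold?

5 min 40 s = 340 s
Audio: 448 kbps = 0.448 Mbps.
Total bitrate: 20.448 Mbps.
Per item: 20.448 Mbps × 340 s = 6,952 Mb = 869.0 MB.
Capacity: 40 TB = 320,000,000 Mb; 46027.80 items → 46027 complete.

46027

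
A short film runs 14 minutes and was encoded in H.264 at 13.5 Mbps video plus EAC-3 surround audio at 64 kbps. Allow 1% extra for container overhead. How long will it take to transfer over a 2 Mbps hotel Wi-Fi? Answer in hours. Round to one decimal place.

1.6 hours

14 min = 840 s
Audio: 64 kbps = 0.064 Mbps.
Total bitrate: 13.564 Mbps.
File: 13.564 Mbps × 840 s = 11393.8 Mb.
With 1% container overhead: ×1.01. → 11507.7 Mb.
At 2 Mbps: 11507.7 / 2 = 5753.8 s ≈ 1.6 hours.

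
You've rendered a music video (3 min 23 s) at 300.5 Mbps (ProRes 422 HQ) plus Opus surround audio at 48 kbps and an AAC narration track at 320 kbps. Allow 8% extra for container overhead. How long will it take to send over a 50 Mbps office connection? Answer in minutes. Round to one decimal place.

3 min 23 s = 203 s
Audio total: 48 + 320 = 368 kbps = 0.368 Mbps.
Total bitrate: 300.868 Mbps.
File: 300.868 Mbps × 203 s = 61076.2 Mb.
With 8% container overhead: ×1.08. → 65962.3 Mb.
At 50 Mbps: 65962.3 / 50 = 1319.2 s ≈ 22 minutes.

22.0 minutes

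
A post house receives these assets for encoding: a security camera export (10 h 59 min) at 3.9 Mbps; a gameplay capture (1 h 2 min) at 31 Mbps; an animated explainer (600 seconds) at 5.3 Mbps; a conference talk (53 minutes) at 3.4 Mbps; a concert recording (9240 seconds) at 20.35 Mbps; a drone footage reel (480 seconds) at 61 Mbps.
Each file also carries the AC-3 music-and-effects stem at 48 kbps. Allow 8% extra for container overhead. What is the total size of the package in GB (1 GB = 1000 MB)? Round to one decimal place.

68.0 GB

Audio: 48 kbps = 0.048 Mbps.
security camera export: 3.948 Mbps × 39540 s × 1.08 = 168592.2 Mb
gameplay capture: 31.048 Mbps × 3720 s × 1.08 = 124738.4 Mb
animated explainer: 5.348 Mbps × 600 s × 1.08 = 3465.5 Mb
conference talk: 3.448 Mbps × 3180 s × 1.08 = 11841.8 Mb
concert recording: 20.398 Mbps × 9240 s × 1.08 = 203555.7 Mb
drone footage reel: 61.048 Mbps × 480 s × 1.08 = 31647.3 Mb
Total: 543841.0 Mb = 67980.1 MB.
= 67.98 GB.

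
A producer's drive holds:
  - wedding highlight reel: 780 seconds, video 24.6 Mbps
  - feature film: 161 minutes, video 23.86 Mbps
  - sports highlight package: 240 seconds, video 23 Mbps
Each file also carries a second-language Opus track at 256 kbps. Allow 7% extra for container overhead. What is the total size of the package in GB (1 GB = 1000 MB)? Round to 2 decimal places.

Audio: 256 kbps = 0.256 Mbps.
wedding highlight reel: 24.856 Mbps × 780 s × 1.07 = 20744.8 Mb
feature film: 24.116 Mbps × 9660 s × 1.07 = 249267.8 Mb
sports highlight package: 23.256 Mbps × 240 s × 1.07 = 5972.1 Mb
Total: 275984.8 Mb = 34498.1 MB.
= 34.50 GB.

34.50 GB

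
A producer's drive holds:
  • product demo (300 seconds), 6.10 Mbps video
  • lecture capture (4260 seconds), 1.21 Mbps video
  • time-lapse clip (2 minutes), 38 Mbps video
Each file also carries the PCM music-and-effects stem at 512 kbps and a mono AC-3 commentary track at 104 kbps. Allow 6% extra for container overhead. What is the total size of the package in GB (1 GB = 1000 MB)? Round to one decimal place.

Audio total: 512 + 104 = 616 kbps = 0.616 Mbps.
product demo: 6.716 Mbps × 300 s × 1.06 = 2135.7 Mb
lecture capture: 1.826 Mbps × 4260 s × 1.06 = 8245.5 Mb
time-lapse clip: 38.616 Mbps × 120 s × 1.06 = 4912.0 Mb
Total: 15293.1 Mb = 1911.6 MB.
= 1.912 GB.

1.9 GB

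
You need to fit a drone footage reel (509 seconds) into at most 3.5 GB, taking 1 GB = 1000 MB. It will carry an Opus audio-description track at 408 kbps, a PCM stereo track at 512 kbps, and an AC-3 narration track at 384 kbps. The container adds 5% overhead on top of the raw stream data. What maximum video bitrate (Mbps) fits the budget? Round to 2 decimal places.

51.09 Mbps

Budget: 3.5 GB = 28000.0 Mb.
Stream payload after overhead: 28000.0 / 1.05 = 26666.7 Mb.
Total bitrate budget: 26666.7 Mb / 509 s = 52.390 Mbps.
Audio total: 408 + 512 + 384 = 1304 kbps = 1.304 Mbps.
Video: 52.390 − 1.304 = 51.086 Mbps.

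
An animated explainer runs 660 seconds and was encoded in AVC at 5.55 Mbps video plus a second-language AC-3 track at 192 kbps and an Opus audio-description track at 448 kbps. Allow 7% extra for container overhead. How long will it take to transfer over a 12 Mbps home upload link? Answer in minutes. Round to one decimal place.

Audio total: 192 + 448 = 640 kbps = 0.640 Mbps.
Total bitrate: 6.190 Mbps.
File: 6.190 Mbps × 660 s = 4085.4 Mb.
With 7% container overhead: ×1.07. → 4371.4 Mb.
At 12 Mbps: 4371.4 / 12 = 364.3 s ≈ 6.07 minutes.

6.1 minutes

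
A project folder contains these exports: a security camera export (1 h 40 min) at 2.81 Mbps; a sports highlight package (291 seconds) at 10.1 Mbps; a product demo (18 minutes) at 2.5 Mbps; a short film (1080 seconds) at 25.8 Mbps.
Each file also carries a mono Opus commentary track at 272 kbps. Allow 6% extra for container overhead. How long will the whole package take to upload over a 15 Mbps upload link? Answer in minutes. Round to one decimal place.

Audio: 272 kbps = 0.272 Mbps.
security camera export: 3.082 Mbps × 6000 s × 1.06 = 19601.5 Mb
sports highlight package: 10.372 Mbps × 291 s × 1.06 = 3199.3 Mb
product demo: 2.772 Mbps × 1080 s × 1.06 = 3173.4 Mb
short film: 26.072 Mbps × 1080 s × 1.06 = 29847.2 Mb
Total: 55821.5 Mb = 6977.7 MB.
At 15 Mbps: 55821.5 / 15 = 3721 s ≈ 62 minutes.

62.0 minutes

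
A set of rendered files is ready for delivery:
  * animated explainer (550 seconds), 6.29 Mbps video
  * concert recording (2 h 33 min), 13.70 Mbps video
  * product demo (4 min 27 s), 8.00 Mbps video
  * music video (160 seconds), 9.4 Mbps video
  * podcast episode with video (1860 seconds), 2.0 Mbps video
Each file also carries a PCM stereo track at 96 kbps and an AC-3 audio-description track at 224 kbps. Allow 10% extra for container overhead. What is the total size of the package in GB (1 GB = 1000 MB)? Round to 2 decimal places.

19.31 GB

Audio total: 96 + 224 = 320 kbps = 0.320 Mbps.
animated explainer: 6.610 Mbps × 550 s × 1.10 = 3999.1 Mb
concert recording: 14.020 Mbps × 9180 s × 1.10 = 141574.0 Mb
product demo: 8.320 Mbps × 267 s × 1.10 = 2443.6 Mb
music video: 9.720 Mbps × 160 s × 1.10 = 1710.7 Mb
podcast episode with video: 2.320 Mbps × 1860 s × 1.10 = 4746.7 Mb
Total: 154474.0 Mb = 19309.3 MB.
= 19.31 GB.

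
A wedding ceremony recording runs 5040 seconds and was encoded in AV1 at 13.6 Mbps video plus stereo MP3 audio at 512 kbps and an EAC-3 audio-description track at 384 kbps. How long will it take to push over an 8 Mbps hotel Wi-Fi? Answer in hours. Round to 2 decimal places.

Audio total: 512 + 384 = 896 kbps = 0.896 Mbps.
Total bitrate: 14.496 Mbps.
File: 14.496 Mbps × 5040 s = 73059.8 Mb.
At 8 Mbps: 73059.8 / 8 = 9132.5 s ≈ 2.54 hours.

2.54 hours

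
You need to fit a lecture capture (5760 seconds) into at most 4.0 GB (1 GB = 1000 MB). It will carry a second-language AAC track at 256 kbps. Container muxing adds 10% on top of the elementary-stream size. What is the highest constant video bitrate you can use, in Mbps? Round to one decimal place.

Budget: 4.0 GB = 32000.0 Mb.
Stream payload after overhead: 32000.0 / 1.10 = 29090.9 Mb.
Total bitrate budget: 29090.9 Mb / 5760 s = 5.051 Mbps.
Audio: 256 kbps = 0.256 Mbps.
Video: 5.051 − 0.256 = 4.795 Mbps.

4.8 Mbps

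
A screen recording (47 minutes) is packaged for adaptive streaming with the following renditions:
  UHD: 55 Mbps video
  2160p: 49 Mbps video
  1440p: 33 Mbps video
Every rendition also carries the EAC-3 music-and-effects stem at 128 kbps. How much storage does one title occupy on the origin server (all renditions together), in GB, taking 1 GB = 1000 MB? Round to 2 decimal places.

48.43 GB

47 min = 2820 s
Audio: 128 kbps = 0.128 Mbps.
Sum of rendition bitrates: (55+0.128) + (49+0.128) + (33+0.128) = 137.384 Mbps.
× 2820 s = 387,423 Mb = 48,428 MB = 48.43 GB.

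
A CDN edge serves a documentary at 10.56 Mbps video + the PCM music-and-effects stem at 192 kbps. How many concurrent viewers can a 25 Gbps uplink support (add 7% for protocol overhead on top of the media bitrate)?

2173

Audio: 192 kbps = 0.192 Mbps.
Per-viewer media rate: 10.752 Mbps.
On the wire with 7% overhead: 11.505 Mbps.
25 Gbps = 25,000 Mbps; 25,000 / 11.505 = 2173.04 → 2173 viewers.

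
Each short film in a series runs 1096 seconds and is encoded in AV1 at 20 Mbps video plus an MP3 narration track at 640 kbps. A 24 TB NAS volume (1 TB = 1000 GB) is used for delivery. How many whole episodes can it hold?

Audio: 640 kbps = 0.640 Mbps.
Total bitrate: 20.640 Mbps.
Per item: 20.640 Mbps × 1096 s = 22,621 Mb = 2,828 MB.
Capacity: 24 TB = 192,000,000 Mb; 8487.52 items → 8487 complete.

8487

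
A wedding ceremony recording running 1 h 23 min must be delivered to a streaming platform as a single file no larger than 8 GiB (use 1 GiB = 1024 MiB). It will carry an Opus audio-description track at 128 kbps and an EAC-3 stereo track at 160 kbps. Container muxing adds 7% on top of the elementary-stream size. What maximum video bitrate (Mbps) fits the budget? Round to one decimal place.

Budget: 8 GiB = 68719.5 Mb.
Stream payload after overhead: 68719.5 / 1.07 = 64223.8 Mb.
1 h 23 min = 83 min = 4980 s
Total bitrate budget: 64223.8 Mb / 4980 s = 12.896 Mbps.
Audio total: 128 + 160 = 288 kbps = 0.288 Mbps.
Video: 12.896 − 0.288 = 12.608 Mbps.

12.6 Mbps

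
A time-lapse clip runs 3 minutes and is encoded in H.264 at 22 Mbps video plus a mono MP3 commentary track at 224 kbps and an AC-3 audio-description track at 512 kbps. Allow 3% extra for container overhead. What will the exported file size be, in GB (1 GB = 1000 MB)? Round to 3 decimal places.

3 min = 180 s
Audio total: 224 + 512 = 736 kbps = 0.736 Mbps.
Total bitrate: 22 + 0.736 = 22.736 Mbps.
Stream data: 22.736 Mbps × 180 s = 4092.5 Mb.
With 3% container overhead: ×1.03.
4,215 Mb ÷ 8 = 526.9 MB → 0.5269 GB.

0.527 GB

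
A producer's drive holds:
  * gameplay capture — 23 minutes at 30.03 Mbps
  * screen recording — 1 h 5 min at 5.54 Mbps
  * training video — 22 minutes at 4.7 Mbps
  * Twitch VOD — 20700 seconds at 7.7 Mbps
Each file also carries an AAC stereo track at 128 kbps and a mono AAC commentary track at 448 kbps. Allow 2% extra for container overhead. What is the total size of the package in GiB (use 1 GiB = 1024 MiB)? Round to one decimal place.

Audio total: 128 + 448 = 576 kbps = 0.576 Mbps.
gameplay capture: 30.606 Mbps × 1380 s × 1.02 = 43081.0 Mb
screen recording: 6.116 Mbps × 3900 s × 1.02 = 24329.4 Mb
training video: 5.276 Mbps × 1320 s × 1.02 = 7103.6 Mb
Twitch VOD: 8.276 Mbps × 20700 s × 1.02 = 174739.5 Mb
Total: 249253.5 Mb = 31156.7 MB.
= 29.02 GiB.

29.0 GiB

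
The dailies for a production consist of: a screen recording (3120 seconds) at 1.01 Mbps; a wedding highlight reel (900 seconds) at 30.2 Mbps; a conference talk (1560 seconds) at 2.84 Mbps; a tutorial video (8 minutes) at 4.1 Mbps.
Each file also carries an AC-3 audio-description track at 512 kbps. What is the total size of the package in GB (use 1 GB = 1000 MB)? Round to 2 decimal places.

4.98 GB

Audio: 512 kbps = 0.512 Mbps.
screen recording: 1.522 Mbps × 3120 s = 4748.6 Mb
wedding highlight reel: 30.712 Mbps × 900 s = 27640.8 Mb
conference talk: 3.352 Mbps × 1560 s = 5229.1 Mb
tutorial video: 4.612 Mbps × 480 s = 2213.8 Mb
Total: 39832.3 Mb = 4979.0 MB.
= 4.979 GB.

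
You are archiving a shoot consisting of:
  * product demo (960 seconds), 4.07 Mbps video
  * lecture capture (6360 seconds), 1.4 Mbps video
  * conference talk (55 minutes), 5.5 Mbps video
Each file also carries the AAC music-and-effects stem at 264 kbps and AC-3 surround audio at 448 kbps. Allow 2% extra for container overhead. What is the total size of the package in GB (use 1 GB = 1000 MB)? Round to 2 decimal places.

Audio total: 264 + 448 = 712 kbps = 0.712 Mbps.
product demo: 4.782 Mbps × 960 s × 1.02 = 4682.5 Mb
lecture capture: 2.112 Mbps × 6360 s × 1.02 = 13701.0 Mb
conference talk: 6.212 Mbps × 3300 s × 1.02 = 20909.6 Mb
Total: 39293.1 Mb = 4911.6 MB.
= 4.912 GB.

4.91 GB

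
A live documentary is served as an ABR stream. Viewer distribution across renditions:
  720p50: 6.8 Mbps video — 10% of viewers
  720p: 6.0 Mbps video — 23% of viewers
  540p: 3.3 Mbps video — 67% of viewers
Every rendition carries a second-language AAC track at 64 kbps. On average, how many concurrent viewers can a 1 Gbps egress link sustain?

Audio: 64 kbps = 0.064 Mbps.
Average per-viewer bitrate: 0.10×6.864 + 0.23×6.064 + 0.67×3.364 = 4.335 Mbps.
1 Gbps = 1,000 Mbps; 1,000 / 4.335 = 230.68 → 230.

230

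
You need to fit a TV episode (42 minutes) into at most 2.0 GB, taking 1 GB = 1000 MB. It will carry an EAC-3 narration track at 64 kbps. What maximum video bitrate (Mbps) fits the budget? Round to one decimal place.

Budget: 2.0 GB = 16000.0 Mb.
42 min = 2520 s
Total bitrate budget: 16000.0 Mb / 2520 s = 6.349 Mbps.
Audio: 64 kbps = 0.064 Mbps.
Video: 6.349 − 0.064 = 6.285 Mbps.

6.3 Mbps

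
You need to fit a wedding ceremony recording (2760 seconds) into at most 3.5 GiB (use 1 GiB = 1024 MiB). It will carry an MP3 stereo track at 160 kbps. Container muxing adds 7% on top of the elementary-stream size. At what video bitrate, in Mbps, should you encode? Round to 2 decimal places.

10.02 Mbps

Budget: 3.5 GiB = 30064.8 Mb.
Stream payload after overhead: 30064.8 / 1.07 = 28097.9 Mb.
Total bitrate budget: 28097.9 Mb / 2760 s = 10.180 Mbps.
Audio: 160 kbps = 0.160 Mbps.
Video: 10.180 − 0.160 = 10.020 Mbps.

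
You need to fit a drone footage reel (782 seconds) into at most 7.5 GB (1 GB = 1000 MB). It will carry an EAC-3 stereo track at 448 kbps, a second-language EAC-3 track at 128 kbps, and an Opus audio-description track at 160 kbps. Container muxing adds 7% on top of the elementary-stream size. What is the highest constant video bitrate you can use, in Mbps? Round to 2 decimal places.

Budget: 7.5 GB = 60000.0 Mb.
Stream payload after overhead: 60000.0 / 1.07 = 56074.8 Mb.
Total bitrate budget: 56074.8 Mb / 782 s = 71.707 Mbps.
Audio total: 448 + 128 + 160 = 736 kbps = 0.736 Mbps.
Video: 71.707 − 0.736 = 70.971 Mbps.

70.97 Mbps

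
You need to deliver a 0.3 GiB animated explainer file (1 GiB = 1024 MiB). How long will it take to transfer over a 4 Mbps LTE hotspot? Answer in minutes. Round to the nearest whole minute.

File: 0.3 GiB = 2577.0 Mb.
At 4 Mbps: 2577.0 / 4 = 644.2 s ≈ 10.7 minutes.

11 minutes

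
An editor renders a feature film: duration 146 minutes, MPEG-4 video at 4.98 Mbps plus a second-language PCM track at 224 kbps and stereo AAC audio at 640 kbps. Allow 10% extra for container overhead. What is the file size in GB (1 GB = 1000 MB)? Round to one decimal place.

7.0 GB

146 min = 8760 s
Audio total: 224 + 640 = 864 kbps = 0.864 Mbps.
Total bitrate: 4.98 + 0.864 = 5.844 Mbps.
Stream data: 5.844 Mbps × 8760 s = 51193.4 Mb.
With 10% container overhead: ×1.10.
56,313 Mb ÷ 8 = 7,039 MB → 7.039 GB.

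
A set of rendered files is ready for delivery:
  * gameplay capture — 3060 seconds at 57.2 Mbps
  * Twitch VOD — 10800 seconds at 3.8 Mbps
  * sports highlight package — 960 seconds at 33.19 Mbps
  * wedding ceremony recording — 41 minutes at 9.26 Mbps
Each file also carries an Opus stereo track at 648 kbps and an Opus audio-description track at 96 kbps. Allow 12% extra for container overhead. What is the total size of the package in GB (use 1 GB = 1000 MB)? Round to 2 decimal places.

Audio total: 648 + 96 = 744 kbps = 0.744 Mbps.
gameplay capture: 57.944 Mbps × 3060 s × 1.12 = 198585.7 Mb
Twitch VOD: 4.544 Mbps × 10800 s × 1.12 = 54964.2 Mb
sports highlight package: 33.934 Mbps × 960 s × 1.12 = 36485.8 Mb
wedding ceremony recording: 10.004 Mbps × 2460 s × 1.12 = 27563.0 Mb
Total: 317598.8 Mb = 39699.8 MB.
= 39.70 GB.

39.70 GB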